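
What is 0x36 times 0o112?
Convert 0x36 (hexadecimal) → 3×16 + 6 = 54 (decimal)
Convert 0o112 (octal) → 1×64 + 1×8 + 2 = 74 (decimal)
Compute 54 × 74 = 3996
3996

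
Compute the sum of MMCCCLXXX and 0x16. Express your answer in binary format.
Convert MMCCCLXXX (Roman numeral) → 1000 + 1000 + 100 + 100 + 100 + 50 + 10 + 10 + 10 = 2380 (decimal)
Convert 0x16 (hexadecimal) → 1×16 + 6 = 22 (decimal)
Compute 2380 + 22 = 2402
Convert 2402 (decimal) → 2402 = 2048 + 256 + 64 + 32 + 2 → 0b100101100010 (binary)
0b100101100010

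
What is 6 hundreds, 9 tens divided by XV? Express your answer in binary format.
Convert 6 hundreds, 9 tens (place-value notation) → 6×100 + 9×10 = 690 (decimal)
Convert XV (Roman numeral) → 10 + 5 = 15 (decimal)
Compute 690 ÷ 15 = 46
Convert 46 (decimal) → 46 = 32 + 8 + 4 + 2 → 0b101110 (binary)
0b101110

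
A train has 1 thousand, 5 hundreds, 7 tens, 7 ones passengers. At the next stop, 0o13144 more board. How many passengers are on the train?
Convert 1 thousand, 5 hundreds, 7 tens, 7 ones (place-value notation) → 1×1000 + 5×100 + 7×10 + 7 = 1577 (decimal)
Convert 0o13144 (octal) → 1×4096 + 3×512 + 1×64 + 4×8 + 4 = 5732 (decimal)
Compute 1577 + 5732 = 7309
7309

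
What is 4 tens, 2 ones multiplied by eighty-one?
Convert 4 tens, 2 ones (place-value notation) → 4×10 + 2 = 42 (decimal)
Convert eighty-one (English words) → 81 (decimal)
Compute 42 × 81 = 3402
3402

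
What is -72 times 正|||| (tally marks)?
Convert 正|||| (tally marks) → 5 + 4 = 9 (decimal)
Compute -72 × 9 = -648
-648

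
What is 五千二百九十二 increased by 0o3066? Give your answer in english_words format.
Convert 五千二百九十二 (Chinese numeral) → 5×1000 + 2×100 + 9×10 + 2 = 5292 (decimal)
Convert 0o3066 (octal) → 3×512 + 6×8 + 6 = 1590 (decimal)
Compute 5292 + 1590 = 6882
Convert 6882 (decimal) → 6882 = 6×1000 + 8×100 + 82 → six thousand eight hundred eighty-two (English words)
six thousand eight hundred eighty-two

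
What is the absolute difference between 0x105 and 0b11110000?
Convert 0x105 (hexadecimal) → 1×256 + 5 = 261 (decimal)
Convert 0b11110000 (binary) → 128 + 64 + 32 + 16 = 240 (decimal)
Compute |261 - 240| = 21
21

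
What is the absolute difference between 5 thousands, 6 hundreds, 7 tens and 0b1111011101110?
Convert 5 thousands, 6 hundreds, 7 tens (place-value notation) → 5×1000 + 6×100 + 7×10 = 5670 (decimal)
Convert 0b1111011101110 (binary) → 4096 + 2048 + 1024 + 512 + 128 + 64 + 32 + 8 + 4 + 2 = 7918 (decimal)
Compute |5670 - 7918| = 2248
2248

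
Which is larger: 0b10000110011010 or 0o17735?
Convert 0b10000110011010 (binary) → 8192 + 256 + 128 + 16 + 8 + 2 = 8602 (decimal)
Convert 0o17735 (octal) → 1×4096 + 7×512 + 7×64 + 3×8 + 5 = 8157 (decimal)
Compare 8602 vs 8157: larger = 8602
8602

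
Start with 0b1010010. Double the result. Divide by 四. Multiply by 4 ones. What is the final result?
Convert 0b1010010 (binary) → 64 + 16 + 2 = 82 (decimal)
Start: 82
82 × 2 = 164
Convert 四 (Chinese numeral) → 4 (decimal)
164 ÷ 4 = 41
Convert 4 ones (place-value notation) → 4 (decimal)
41 × 4 = 164
164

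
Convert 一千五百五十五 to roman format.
Convert 一千五百五十五 (Chinese numeral) → 1×1000 + 5×100 + 5×10 + 5 = 1555 (decimal)
Convert 1555 (decimal) → 1555 = 1000 + 500 + 50 + 5 → MDLV (Roman numeral)
MDLV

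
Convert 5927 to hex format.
Convert 5927 (decimal) → 5927 = 1×4096 + 7×256 + 2×16 + 7 → 0x1727 (hexadecimal)
0x1727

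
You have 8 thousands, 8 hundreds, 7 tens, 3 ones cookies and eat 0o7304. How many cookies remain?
Convert 8 thousands, 8 hundreds, 7 tens, 3 ones (place-value notation) → 8×1000 + 8×100 + 7×10 + 3 = 8873 (decimal)
Convert 0o7304 (octal) → 7×512 + 3×64 + 4 = 3780 (decimal)
Compute 8873 - 3780 = 5093
5093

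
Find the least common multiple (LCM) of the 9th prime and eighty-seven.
Convert the 9th prime (prime index) → 23 (decimal)
Convert eighty-seven (English words) → 87 (decimal)
Compute lcm(23, 87) = 2001
2001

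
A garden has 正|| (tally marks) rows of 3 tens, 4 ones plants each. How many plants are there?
Convert 3 tens, 4 ones (place-value notation) → 3×10 + 4 = 34 (decimal)
Convert 正|| (tally marks) → 5 + 2 = 7 (decimal)
Compute 34 × 7 = 238
238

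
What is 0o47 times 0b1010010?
Convert 0o47 (octal) → 4×8 + 7 = 39 (decimal)
Convert 0b1010010 (binary) → 64 + 16 + 2 = 82 (decimal)
Compute 39 × 82 = 3198
3198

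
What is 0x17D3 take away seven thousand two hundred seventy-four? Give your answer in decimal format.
Convert 0x17D3 (hexadecimal) → 1×4096 + 7×256 + 13×16 + 3 = 6099 (decimal)
Convert seven thousand two hundred seventy-four (English words) → 7×1000 + 2×100 + 74 = 7274 (decimal)
Compute 6099 - 7274 = -1175
-1175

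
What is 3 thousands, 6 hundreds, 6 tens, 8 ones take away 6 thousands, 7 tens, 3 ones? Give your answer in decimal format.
Convert 3 thousands, 6 hundreds, 6 tens, 8 ones (place-value notation) → 3×1000 + 6×100 + 6×10 + 8 = 3668 (decimal)
Convert 6 thousands, 7 tens, 3 ones (place-value notation) → 6×1000 + 7×10 + 3 = 6073 (decimal)
Compute 3668 - 6073 = -2405
-2405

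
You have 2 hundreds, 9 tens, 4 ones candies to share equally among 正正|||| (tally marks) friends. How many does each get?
Convert 2 hundreds, 9 tens, 4 ones (place-value notation) → 2×100 + 9×10 + 4 = 294 (decimal)
Convert 正正|||| (tally marks) → 5 + 5 + 4 = 14 (decimal)
Compute 294 ÷ 14 = 21
21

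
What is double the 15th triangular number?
The 15th triangular number = 15×16/2 = 120
Compute 120 × 2 = 240
240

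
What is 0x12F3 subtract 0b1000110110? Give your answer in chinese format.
Convert 0x12F3 (hexadecimal) → 1×4096 + 2×256 + 15×16 + 3 = 4851 (decimal)
Convert 0b1000110110 (binary) → 512 + 32 + 16 + 4 + 2 = 566 (decimal)
Compute 4851 - 566 = 4285
Convert 4285 (decimal) → 4285 = 4×1000 + 2×100 + 8×10 + 5 → 四千二百八十五 (Chinese numeral)
四千二百八十五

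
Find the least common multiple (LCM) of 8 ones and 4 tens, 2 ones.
Convert 8 ones (place-value notation) → 8 (decimal)
Convert 4 tens, 2 ones (place-value notation) → 4×10 + 2 = 42 (decimal)
Compute lcm(8, 42) = 168
168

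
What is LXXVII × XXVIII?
Convert LXXVII (Roman numeral) → 50 + 10 + 10 + 5 + 1 + 1 = 77 (decimal)
Convert XXVIII (Roman numeral) → 10 + 10 + 5 + 1 + 1 + 1 = 28 (decimal)
Compute 77 × 28 = 2156
2156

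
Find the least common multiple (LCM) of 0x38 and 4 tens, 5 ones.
Convert 0x38 (hexadecimal) → 3×16 + 8 = 56 (decimal)
Convert 4 tens, 5 ones (place-value notation) → 4×10 + 5 = 45 (decimal)
Compute lcm(56, 45) = 2520
2520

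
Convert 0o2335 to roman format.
Convert 0o2335 (octal) → 2×512 + 3×64 + 3×8 + 5 = 1245 (decimal)
Convert 1245 (decimal) → 1245 = 1000 + 100 + 100 + 40 + 5 → MCCXLV (Roman numeral)
MCCXLV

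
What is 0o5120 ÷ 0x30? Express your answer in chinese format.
Convert 0o5120 (octal) → 5×512 + 1×64 + 2×8 = 2640 (decimal)
Convert 0x30 (hexadecimal) → 3×16 = 48 (decimal)
Compute 2640 ÷ 48 = 55
Convert 55 (decimal) → 55 = 5×10 + 5 → 五十五 (Chinese numeral)
五十五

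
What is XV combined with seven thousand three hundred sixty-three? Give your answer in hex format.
Convert XV (Roman numeral) → 10 + 5 = 15 (decimal)
Convert seven thousand three hundred sixty-three (English words) → 7×1000 + 3×100 + 63 = 7363 (decimal)
Compute 15 + 7363 = 7378
Convert 7378 (decimal) → 7378 = 1×4096 + 12×256 + 13×16 + 2 → 0x1CD2 (hexadecimal)
0x1CD2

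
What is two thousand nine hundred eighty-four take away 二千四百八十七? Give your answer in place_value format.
Convert two thousand nine hundred eighty-four (English words) → 2×1000 + 9×100 + 84 = 2984 (decimal)
Convert 二千四百八十七 (Chinese numeral) → 2×1000 + 4×100 + 8×10 + 7 = 2487 (decimal)
Compute 2984 - 2487 = 497
Convert 497 (decimal) → 497 = 4×100 + 9×10 + 7 → 4 hundreds, 9 tens, 7 ones (place-value notation)
4 hundreds, 9 tens, 7 ones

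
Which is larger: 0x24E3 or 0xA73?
Convert 0x24E3 (hexadecimal) → 2×4096 + 4×256 + 14×16 + 3 = 9443 (decimal)
Convert 0xA73 (hexadecimal) → 10×256 + 7×16 + 3 = 2675 (decimal)
Compare 9443 vs 2675: larger = 9443
9443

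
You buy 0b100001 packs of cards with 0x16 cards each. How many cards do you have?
Convert 0x16 (hexadecimal) → 1×16 + 6 = 22 (decimal)
Convert 0b100001 (binary) → 32 + 1 = 33 (decimal)
Compute 22 × 33 = 726
726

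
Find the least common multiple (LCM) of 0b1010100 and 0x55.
Convert 0b1010100 (binary) → 64 + 16 + 4 = 84 (decimal)
Convert 0x55 (hexadecimal) → 5×16 + 5 = 85 (decimal)
Compute lcm(84, 85) = 7140
7140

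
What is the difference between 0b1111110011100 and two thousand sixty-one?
Convert 0b1111110011100 (binary) → 4096 + 2048 + 1024 + 512 + 256 + 128 + 16 + 8 + 4 = 8092 (decimal)
Convert two thousand sixty-one (English words) → 2×1000 + 61 = 2061 (decimal)
Difference: |8092 - 2061| = 6031
6031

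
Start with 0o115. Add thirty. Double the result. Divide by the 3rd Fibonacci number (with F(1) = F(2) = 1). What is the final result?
Convert 0o115 (octal) → 1×64 + 1×8 + 5 = 77 (decimal)
Start: 77
Convert thirty (English words) → 30 (decimal)
77 + 30 = 107
107 × 2 = 214
Convert the 3rd Fibonacci number (with F(1) = F(2) = 1) (Fibonacci index) → 1, 1, 2 → 2 (decimal)
214 ÷ 2 = 107
107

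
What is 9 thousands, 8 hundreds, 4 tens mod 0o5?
Convert 9 thousands, 8 hundreds, 4 tens (place-value notation) → 9×1000 + 8×100 + 4×10 = 9840 (decimal)
Convert 0o5 (octal) → 5 (decimal)
Compute 9840 mod 5 = 0
0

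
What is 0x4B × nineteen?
Convert 0x4B (hexadecimal) → 4×16 + 11 = 75 (decimal)
Convert nineteen (English words) → 19 (decimal)
Compute 75 × 19 = 1425
1425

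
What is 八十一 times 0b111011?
Convert 八十一 (Chinese numeral) → 8×10 + 1 = 81 (decimal)
Convert 0b111011 (binary) → 32 + 16 + 8 + 2 + 1 = 59 (decimal)
Compute 81 × 59 = 4779
4779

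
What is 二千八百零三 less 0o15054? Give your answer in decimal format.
Convert 二千八百零三 (Chinese numeral) → 2×1000 + 8×100 + 3 = 2803 (decimal)
Convert 0o15054 (octal) → 1×4096 + 5×512 + 5×8 + 4 = 6700 (decimal)
Compute 2803 - 6700 = -3897
-3897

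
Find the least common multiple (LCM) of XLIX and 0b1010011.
Convert XLIX (Roman numeral) → 40 + 9 = 49 (decimal)
Convert 0b1010011 (binary) → 64 + 16 + 2 + 1 = 83 (decimal)
Compute lcm(49, 83) = 4067
4067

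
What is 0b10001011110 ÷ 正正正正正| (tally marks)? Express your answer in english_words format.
Convert 0b10001011110 (binary) → 1024 + 64 + 16 + 8 + 4 + 2 = 1118 (decimal)
Convert 正正正正正| (tally marks) → 5 + 5 + 5 + 5 + 5 + 1 = 26 (decimal)
Compute 1118 ÷ 26 = 43
Convert 43 (decimal) → forty-three (English words)
forty-three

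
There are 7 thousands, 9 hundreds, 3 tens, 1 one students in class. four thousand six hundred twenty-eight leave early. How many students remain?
Convert 7 thousands, 9 hundreds, 3 tens, 1 one (place-value notation) → 7×1000 + 9×100 + 3×10 + 1 = 7931 (decimal)
Convert four thousand six hundred twenty-eight (English words) → 4×1000 + 6×100 + 28 = 4628 (decimal)
Compute 7931 - 4628 = 3303
3303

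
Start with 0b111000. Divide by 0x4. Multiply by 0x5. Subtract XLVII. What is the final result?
Convert 0b111000 (binary) → 32 + 16 + 8 = 56 (decimal)
Start: 56
Convert 0x4 (hexadecimal) → 4 (decimal)
56 ÷ 4 = 14
Convert 0x5 (hexadecimal) → 5 (decimal)
14 × 5 = 70
Convert XLVII (Roman numeral) → 40 + 5 + 1 + 1 = 47 (decimal)
70 - 47 = 23
23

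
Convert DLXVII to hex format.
Convert DLXVII (Roman numeral) → 500 + 50 + 10 + 5 + 1 + 1 = 567 (decimal)
Convert 567 (decimal) → 567 = 2×256 + 3×16 + 7 → 0x237 (hexadecimal)
0x237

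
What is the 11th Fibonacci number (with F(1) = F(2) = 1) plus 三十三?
The 11th Fibonacci number (with F(1) = F(2) = 1): 1, 1, 2, 3, 5, 8, 13, 21, 34, 55, 89 → 89
Convert 三十三 (Chinese numeral) → 3×10 + 3 = 33 (decimal)
Compute 89 + 33 = 122
122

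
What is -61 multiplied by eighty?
Convert eighty (English words) → 80 (decimal)
Compute -61 × 80 = -4880
-4880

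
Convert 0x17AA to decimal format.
Convert 0x17AA (hexadecimal) → 1×4096 + 7×256 + 10×16 + 10 = 6058 (decimal)
6058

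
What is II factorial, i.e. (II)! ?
Convert II (Roman numeral) → 1 + 1 = 2 (decimal)
Compute 2! = 2
2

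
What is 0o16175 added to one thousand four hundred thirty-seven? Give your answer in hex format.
Convert 0o16175 (octal) → 1×4096 + 6×512 + 1×64 + 7×8 + 5 = 7293 (decimal)
Convert one thousand four hundred thirty-seven (English words) → 1×1000 + 4×100 + 37 = 1437 (decimal)
Compute 7293 + 1437 = 8730
Convert 8730 (decimal) → 8730 = 2×4096 + 2×256 + 1×16 + 10 → 0x221A (hexadecimal)
0x221A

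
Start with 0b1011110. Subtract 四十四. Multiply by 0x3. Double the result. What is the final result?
Convert 0b1011110 (binary) → 64 + 16 + 8 + 4 + 2 = 94 (decimal)
Start: 94
Convert 四十四 (Chinese numeral) → 4×10 + 4 = 44 (decimal)
94 - 44 = 50
Convert 0x3 (hexadecimal) → 3 (decimal)
50 × 3 = 150
150 × 2 = 300
300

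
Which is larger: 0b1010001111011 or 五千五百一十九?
Convert 0b1010001111011 (binary) → 4096 + 1024 + 64 + 32 + 16 + 8 + 2 + 1 = 5243 (decimal)
Convert 五千五百一十九 (Chinese numeral) → 5×1000 + 5×100 + 1×10 + 9 = 5519 (decimal)
Compare 5243 vs 5519: larger = 5519
5519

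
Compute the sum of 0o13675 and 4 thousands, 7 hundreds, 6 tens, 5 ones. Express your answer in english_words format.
Convert 0o13675 (octal) → 1×4096 + 3×512 + 6×64 + 7×8 + 5 = 6077 (decimal)
Convert 4 thousands, 7 hundreds, 6 tens, 5 ones (place-value notation) → 4×1000 + 7×100 + 6×10 + 5 = 4765 (decimal)
Compute 6077 + 4765 = 10842
Convert 10842 (decimal) → 10842 = 10×1000 + 8×100 + 42 → ten thousand eight hundred forty-two (English words)
ten thousand eight hundred forty-two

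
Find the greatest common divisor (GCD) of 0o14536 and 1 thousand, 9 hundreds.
Convert 0o14536 (octal) → 1×4096 + 4×512 + 5×64 + 3×8 + 6 = 6494 (decimal)
Convert 1 thousand, 9 hundreds (place-value notation) → 1×1000 + 9×100 = 1900 (decimal)
Compute gcd(6494, 1900) = 2
2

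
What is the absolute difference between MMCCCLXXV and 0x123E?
Convert MMCCCLXXV (Roman numeral) → 1000 + 1000 + 100 + 100 + 100 + 50 + 10 + 10 + 5 = 2375 (decimal)
Convert 0x123E (hexadecimal) → 1×4096 + 2×256 + 3×16 + 14 = 4670 (decimal)
Compute |2375 - 4670| = 2295
2295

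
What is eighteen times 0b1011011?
Convert eighteen (English words) → 18 (decimal)
Convert 0b1011011 (binary) → 64 + 16 + 8 + 2 + 1 = 91 (decimal)
Compute 18 × 91 = 1638
1638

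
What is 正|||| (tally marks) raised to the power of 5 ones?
Convert 正|||| (tally marks) → 5 + 4 = 9 (decimal)
Convert 5 ones (place-value notation) → 5 (decimal)
Compute 9 ^ 5 = 59049
59049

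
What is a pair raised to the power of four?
Convert a pair (colloquial) → 2 (decimal)
Convert four (English words) → 4 (decimal)
Compute 2 ^ 4 = 16
16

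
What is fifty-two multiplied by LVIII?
Convert fifty-two (English words) → 52 (decimal)
Convert LVIII (Roman numeral) → 50 + 5 + 1 + 1 + 1 = 58 (decimal)
Compute 52 × 58 = 3016
3016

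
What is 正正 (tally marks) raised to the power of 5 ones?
Convert 正正 (tally marks) → 5 + 5 = 10 (decimal)
Convert 5 ones (place-value notation) → 5 (decimal)
Compute 10 ^ 5 = 100000
100000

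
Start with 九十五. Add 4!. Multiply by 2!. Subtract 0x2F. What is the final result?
Convert 九十五 (Chinese numeral) → 9×10 + 5 = 95 (decimal)
Start: 95
Convert 4! (factorial) → 24 (decimal)
95 + 24 = 119
Convert 2! (factorial) → 2 (decimal)
119 × 2 = 238
Convert 0x2F (hexadecimal) → 2×16 + 15 = 47 (decimal)
238 - 47 = 191
191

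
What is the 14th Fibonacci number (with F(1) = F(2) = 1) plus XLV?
The 14th Fibonacci number (with F(1) = F(2) = 1): 1, 1, 2, 3, 5, 8, 13, 21, 34, 55, 89, 144, 233, 377 → 377
Convert XLV (Roman numeral) → 40 + 5 = 45 (decimal)
Compute 377 + 45 = 422
422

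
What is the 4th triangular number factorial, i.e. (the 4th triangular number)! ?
Convert the 4th triangular number (triangular index) → 4×5/2 = 10 (decimal)
Compute 10! = 3628800
3628800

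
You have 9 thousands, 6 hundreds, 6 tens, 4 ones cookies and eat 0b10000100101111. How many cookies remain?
Convert 9 thousands, 6 hundreds, 6 tens, 4 ones (place-value notation) → 9×1000 + 6×100 + 6×10 + 4 = 9664 (decimal)
Convert 0b10000100101111 (binary) → 8192 + 256 + 32 + 8 + 4 + 2 + 1 = 8495 (decimal)
Compute 9664 - 8495 = 1169
1169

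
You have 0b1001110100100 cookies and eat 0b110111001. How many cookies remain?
Convert 0b1001110100100 (binary) → 4096 + 512 + 256 + 128 + 32 + 4 = 5028 (decimal)
Convert 0b110111001 (binary) → 256 + 128 + 32 + 16 + 8 + 1 = 441 (decimal)
Compute 5028 - 441 = 4587
4587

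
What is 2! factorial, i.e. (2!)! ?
Convert 2! (factorial) → 2 (decimal)
Compute 2! = 2
2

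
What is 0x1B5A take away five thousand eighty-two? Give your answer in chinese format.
Convert 0x1B5A (hexadecimal) → 1×4096 + 11×256 + 5×16 + 10 = 7002 (decimal)
Convert five thousand eighty-two (English words) → 5×1000 + 82 = 5082 (decimal)
Compute 7002 - 5082 = 1920
Convert 1920 (decimal) → 1920 = 1×1000 + 9×100 + 2×10 → 一千九百二十 (Chinese numeral)
一千九百二十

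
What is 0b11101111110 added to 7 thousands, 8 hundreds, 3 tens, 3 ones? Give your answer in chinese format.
Convert 0b11101111110 (binary) → 1024 + 512 + 256 + 64 + 32 + 16 + 8 + 4 + 2 = 1918 (decimal)
Convert 7 thousands, 8 hundreds, 3 tens, 3 ones (place-value notation) → 7×1000 + 8×100 + 3×10 + 3 = 7833 (decimal)
Compute 1918 + 7833 = 9751
Convert 9751 (decimal) → 9751 = 9×1000 + 7×100 + 5×10 + 1 → 九千七百五十一 (Chinese numeral)
九千七百五十一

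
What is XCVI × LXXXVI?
Convert XCVI (Roman numeral) → 90 + 5 + 1 = 96 (decimal)
Convert LXXXVI (Roman numeral) → 50 + 10 + 10 + 10 + 5 + 1 = 86 (decimal)
Compute 96 × 86 = 8256
8256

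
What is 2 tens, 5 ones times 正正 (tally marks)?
Convert 2 tens, 5 ones (place-value notation) → 2×10 + 5 = 25 (decimal)
Convert 正正 (tally marks) → 5 + 5 = 10 (decimal)
Compute 25 × 10 = 250
250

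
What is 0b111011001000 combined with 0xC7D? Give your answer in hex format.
Convert 0b111011001000 (binary) → 2048 + 1024 + 512 + 128 + 64 + 8 = 3784 (decimal)
Convert 0xC7D (hexadecimal) → 12×256 + 7×16 + 13 = 3197 (decimal)
Compute 3784 + 3197 = 6981
Convert 6981 (decimal) → 6981 = 1×4096 + 11×256 + 4×16 + 5 → 0x1B45 (hexadecimal)
0x1B45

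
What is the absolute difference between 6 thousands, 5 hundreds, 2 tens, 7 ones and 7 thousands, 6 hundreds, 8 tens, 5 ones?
Convert 6 thousands, 5 hundreds, 2 tens, 7 ones (place-value notation) → 6×1000 + 5×100 + 2×10 + 7 = 6527 (decimal)
Convert 7 thousands, 6 hundreds, 8 tens, 5 ones (place-value notation) → 7×1000 + 6×100 + 8×10 + 5 = 7685 (decimal)
Compute |6527 - 7685| = 1158
1158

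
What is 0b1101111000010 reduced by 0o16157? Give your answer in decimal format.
Convert 0b1101111000010 (binary) → 4096 + 2048 + 512 + 256 + 128 + 64 + 2 = 7106 (decimal)
Convert 0o16157 (octal) → 1×4096 + 6×512 + 1×64 + 5×8 + 7 = 7279 (decimal)
Compute 7106 - 7279 = -173
-173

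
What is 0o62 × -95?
Convert 0o62 (octal) → 6×8 + 2 = 50 (decimal)
Compute 50 × -95 = -4750
-4750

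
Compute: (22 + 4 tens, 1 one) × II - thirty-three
Convert 4 tens, 1 one (place-value notation) → 4×10 + 1 = 41 (decimal)
Convert II (Roman numeral) → 1 + 1 = 2 (decimal)
Convert thirty-three (English words) → 33 (decimal)
Expression in decimal: (22 + 41) × 2 - 33
Parentheses first: 22 + 41 = 63
Multiply: 63 × 2 = 126
Subtract: 126 - 33 = 93
93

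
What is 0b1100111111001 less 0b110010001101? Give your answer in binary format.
Convert 0b1100111111001 (binary) → 4096 + 2048 + 256 + 128 + 64 + 32 + 16 + 8 + 1 = 6649 (decimal)
Convert 0b110010001101 (binary) → 2048 + 1024 + 128 + 8 + 4 + 1 = 3213 (decimal)
Compute 6649 - 3213 = 3436
Convert 3436 (decimal) → 3436 = 2048 + 1024 + 256 + 64 + 32 + 8 + 4 → 0b110101101100 (binary)
0b110101101100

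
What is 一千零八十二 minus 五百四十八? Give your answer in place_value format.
Convert 一千零八十二 (Chinese numeral) → 1×1000 + 8×10 + 2 = 1082 (decimal)
Convert 五百四十八 (Chinese numeral) → 5×100 + 4×10 + 8 = 548 (decimal)
Compute 1082 - 548 = 534
Convert 534 (decimal) → 534 = 5×100 + 3×10 + 4 → 5 hundreds, 3 tens, 4 ones (place-value notation)
5 hundreds, 3 tens, 4 ones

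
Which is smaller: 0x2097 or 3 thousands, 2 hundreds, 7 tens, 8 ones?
Convert 0x2097 (hexadecimal) → 2×4096 + 9×16 + 7 = 8343 (decimal)
Convert 3 thousands, 2 hundreds, 7 tens, 8 ones (place-value notation) → 3×1000 + 2×100 + 7×10 + 8 = 3278 (decimal)
Compare 8343 vs 3278: smaller = 3278
3278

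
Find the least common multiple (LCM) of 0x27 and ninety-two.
Convert 0x27 (hexadecimal) → 2×16 + 7 = 39 (decimal)
Convert ninety-two (English words) → 92 (decimal)
Compute lcm(39, 92) = 3588
3588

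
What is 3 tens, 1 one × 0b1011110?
Convert 3 tens, 1 one (place-value notation) → 3×10 + 1 = 31 (decimal)
Convert 0b1011110 (binary) → 64 + 16 + 8 + 4 + 2 = 94 (decimal)
Compute 31 × 94 = 2914
2914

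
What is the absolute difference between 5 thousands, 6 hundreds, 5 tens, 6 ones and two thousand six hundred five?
Convert 5 thousands, 6 hundreds, 5 tens, 6 ones (place-value notation) → 5×1000 + 6×100 + 5×10 + 6 = 5656 (decimal)
Convert two thousand six hundred five (English words) → 2×1000 + 6×100 + 5 = 2605 (decimal)
Compute |5656 - 2605| = 3051
3051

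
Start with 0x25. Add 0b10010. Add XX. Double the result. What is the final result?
Convert 0x25 (hexadecimal) → 2×16 + 5 = 37 (decimal)
Start: 37
Convert 0b10010 (binary) → 16 + 2 = 18 (decimal)
37 + 18 = 55
Convert XX (Roman numeral) → 10 + 10 = 20 (decimal)
55 + 20 = 75
75 × 2 = 150
150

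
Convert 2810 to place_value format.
Convert 2810 (decimal) → 2810 = 2×1000 + 8×100 + 1×10 → 2 thousands, 8 hundreds, 1 ten (place-value notation)
2 thousands, 8 hundreds, 1 ten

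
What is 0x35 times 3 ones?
Convert 0x35 (hexadecimal) → 3×16 + 5 = 53 (decimal)
Convert 3 ones (place-value notation) → 3 (decimal)
Compute 53 × 3 = 159
159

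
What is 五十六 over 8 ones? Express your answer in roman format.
Convert 五十六 (Chinese numeral) → 5×10 + 6 = 56 (decimal)
Convert 8 ones (place-value notation) → 8 (decimal)
Compute 56 ÷ 8 = 7
Convert 7 (decimal) → 7 = 5 + 1 + 1 → VII (Roman numeral)
VII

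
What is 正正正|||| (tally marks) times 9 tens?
Convert 正正正|||| (tally marks) → 5 + 5 + 5 + 4 = 19 (decimal)
Convert 9 tens (place-value notation) → 9×10 = 90 (decimal)
Compute 19 × 90 = 1710
1710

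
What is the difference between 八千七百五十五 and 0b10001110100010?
Convert 八千七百五十五 (Chinese numeral) → 8×1000 + 7×100 + 5×10 + 5 = 8755 (decimal)
Convert 0b10001110100010 (binary) → 8192 + 512 + 256 + 128 + 32 + 2 = 9122 (decimal)
Difference: |8755 - 9122| = 367
367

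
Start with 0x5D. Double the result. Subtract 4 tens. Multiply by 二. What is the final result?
Convert 0x5D (hexadecimal) → 5×16 + 13 = 93 (decimal)
Start: 93
93 × 2 = 186
Convert 4 tens (place-value notation) → 4×10 = 40 (decimal)
186 - 40 = 146
Convert 二 (Chinese numeral) → 2 (decimal)
146 × 2 = 292
292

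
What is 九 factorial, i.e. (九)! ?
Convert 九 (Chinese numeral) → 9 (decimal)
Compute 9! = 362880
362880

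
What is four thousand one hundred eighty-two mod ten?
Convert four thousand one hundred eighty-two (English words) → 4×1000 + 1×100 + 82 = 4182 (decimal)
Convert ten (English words) → 10 (decimal)
Compute 4182 mod 10 = 2
2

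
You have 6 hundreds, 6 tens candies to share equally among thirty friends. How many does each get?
Convert 6 hundreds, 6 tens (place-value notation) → 6×100 + 6×10 = 660 (decimal)
Convert thirty (English words) → 30 (decimal)
Compute 660 ÷ 30 = 22
22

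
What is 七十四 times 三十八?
Convert 七十四 (Chinese numeral) → 7×10 + 4 = 74 (decimal)
Convert 三十八 (Chinese numeral) → 3×10 + 8 = 38 (decimal)
Compute 74 × 38 = 2812
2812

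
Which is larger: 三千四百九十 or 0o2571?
Convert 三千四百九十 (Chinese numeral) → 3×1000 + 4×100 + 9×10 = 3490 (decimal)
Convert 0o2571 (octal) → 2×512 + 5×64 + 7×8 + 1 = 1401 (decimal)
Compare 3490 vs 1401: larger = 3490
3490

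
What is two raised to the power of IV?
Convert two (English words) → 2 (decimal)
Convert IV (Roman numeral) → 4 (decimal)
Compute 2 ^ 4 = 16
16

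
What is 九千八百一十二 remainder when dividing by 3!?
Convert 九千八百一十二 (Chinese numeral) → 9×1000 + 8×100 + 1×10 + 2 = 9812 (decimal)
Convert 3! (factorial) → 6 (decimal)
Compute 9812 mod 6 = 2
2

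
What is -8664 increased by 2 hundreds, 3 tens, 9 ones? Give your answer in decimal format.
Convert 2 hundreds, 3 tens, 9 ones (place-value notation) → 2×100 + 3×10 + 9 = 239 (decimal)
Compute -8664 + 239 = -8425
-8425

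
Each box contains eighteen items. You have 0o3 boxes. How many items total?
Convert eighteen (English words) → 18 (decimal)
Convert 0o3 (octal) → 3 (decimal)
Compute 18 × 3 = 54
54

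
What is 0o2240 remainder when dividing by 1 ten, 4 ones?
Convert 0o2240 (octal) → 2×512 + 2×64 + 4×8 = 1184 (decimal)
Convert 1 ten, 4 ones (place-value notation) → 1×10 + 4 = 14 (decimal)
Compute 1184 mod 14 = 8
8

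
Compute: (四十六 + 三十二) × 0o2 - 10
Convert 四十六 (Chinese numeral) → 4×10 + 6 = 46 (decimal)
Convert 三十二 (Chinese numeral) → 3×10 + 2 = 32 (decimal)
Convert 0o2 (octal) → 2 (decimal)
Expression in decimal: (46 + 32) × 2 - 10
Parentheses first: 46 + 32 = 78
Multiply: 78 × 2 = 156
Subtract: 156 - 10 = 146
146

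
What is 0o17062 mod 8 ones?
Convert 0o17062 (octal) → 1×4096 + 7×512 + 6×8 + 2 = 7730 (decimal)
Convert 8 ones (place-value notation) → 8 (decimal)
Compute 7730 mod 8 = 2
2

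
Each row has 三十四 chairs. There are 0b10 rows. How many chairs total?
Convert 三十四 (Chinese numeral) → 3×10 + 4 = 34 (decimal)
Convert 0b10 (binary) → 2 (decimal)
Compute 34 × 2 = 68
68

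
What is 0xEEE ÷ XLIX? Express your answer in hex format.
Convert 0xEEE (hexadecimal) → 14×256 + 14×16 + 14 = 3822 (decimal)
Convert XLIX (Roman numeral) → 40 + 9 = 49 (decimal)
Compute 3822 ÷ 49 = 78
Convert 78 (decimal) → 78 = 4×16 + 14 → 0x4E (hexadecimal)
0x4E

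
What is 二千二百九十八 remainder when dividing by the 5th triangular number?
Convert 二千二百九十八 (Chinese numeral) → 2×1000 + 2×100 + 9×10 + 8 = 2298 (decimal)
Convert the 5th triangular number (triangular index) → 5×6/2 = 15 (decimal)
Compute 2298 mod 15 = 3
3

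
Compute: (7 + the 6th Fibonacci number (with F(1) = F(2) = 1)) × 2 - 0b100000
Convert the 6th Fibonacci number (with F(1) = F(2) = 1) (Fibonacci index) → 1, 1, 2, 3, 5, 8 → 8 (decimal)
Convert 0b100000 (binary) → 32 (decimal)
Expression in decimal: (7 + 8) × 2 - 32
Parentheses first: 7 + 8 = 15
Multiply: 15 × 2 = 30
Subtract: 30 - 32 = -2
-2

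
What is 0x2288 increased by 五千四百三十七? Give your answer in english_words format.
Convert 0x2288 (hexadecimal) → 2×4096 + 2×256 + 8×16 + 8 = 8840 (decimal)
Convert 五千四百三十七 (Chinese numeral) → 5×1000 + 4×100 + 3×10 + 7 = 5437 (decimal)
Compute 8840 + 5437 = 14277
Convert 14277 (decimal) → 14277 = 14×1000 + 2×100 + 77 → fourteen thousand two hundred seventy-seven (English words)
fourteen thousand two hundred seventy-seven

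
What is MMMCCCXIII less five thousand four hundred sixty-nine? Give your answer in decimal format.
Convert MMMCCCXIII (Roman numeral) → 1000 + 1000 + 1000 + 100 + 100 + 100 + 10 + 1 + 1 + 1 = 3313 (decimal)
Convert five thousand four hundred sixty-nine (English words) → 5×1000 + 4×100 + 69 = 5469 (decimal)
Compute 3313 - 5469 = -2156
-2156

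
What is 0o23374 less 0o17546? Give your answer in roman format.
Convert 0o23374 (octal) → 2×4096 + 3×512 + 3×64 + 7×8 + 4 = 9980 (decimal)
Convert 0o17546 (octal) → 1×4096 + 7×512 + 5×64 + 4×8 + 6 = 8038 (decimal)
Compute 9980 - 8038 = 1942
Convert 1942 (decimal) → 1942 = 1000 + 900 + 40 + 1 + 1 → MCMXLII (Roman numeral)
MCMXLII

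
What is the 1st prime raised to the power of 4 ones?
Convert the 1st prime (prime index) → 2 (decimal)
Convert 4 ones (place-value notation) → 4 (decimal)
Compute 2 ^ 4 = 16
16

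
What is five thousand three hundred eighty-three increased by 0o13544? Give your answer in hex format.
Convert five thousand three hundred eighty-three (English words) → 5×1000 + 3×100 + 83 = 5383 (decimal)
Convert 0o13544 (octal) → 1×4096 + 3×512 + 5×64 + 4×8 + 4 = 5988 (decimal)
Compute 5383 + 5988 = 11371
Convert 11371 (decimal) → 11371 = 2×4096 + 12×256 + 6×16 + 11 → 0x2C6B (hexadecimal)
0x2C6B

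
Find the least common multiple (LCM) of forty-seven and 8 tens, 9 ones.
Convert forty-seven (English words) → 47 (decimal)
Convert 8 tens, 9 ones (place-value notation) → 8×10 + 9 = 89 (decimal)
Compute lcm(47, 89) = 4183
4183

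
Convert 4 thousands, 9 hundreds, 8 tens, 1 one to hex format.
Convert 4 thousands, 9 hundreds, 8 tens, 1 one (place-value notation) → 4×1000 + 9×100 + 8×10 + 1 = 4981 (decimal)
Convert 4981 (decimal) → 4981 = 1×4096 + 3×256 + 7×16 + 5 → 0x1375 (hexadecimal)
0x1375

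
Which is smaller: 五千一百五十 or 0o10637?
Convert 五千一百五十 (Chinese numeral) → 5×1000 + 1×100 + 5×10 = 5150 (decimal)
Convert 0o10637 (octal) → 1×4096 + 6×64 + 3×8 + 7 = 4511 (decimal)
Compare 5150 vs 4511: smaller = 4511
4511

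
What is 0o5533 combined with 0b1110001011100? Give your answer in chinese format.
Convert 0o5533 (octal) → 5×512 + 5×64 + 3×8 + 3 = 2907 (decimal)
Convert 0b1110001011100 (binary) → 4096 + 2048 + 1024 + 64 + 16 + 8 + 4 = 7260 (decimal)
Compute 2907 + 7260 = 10167
Convert 10167 (decimal) → 10167 = 1×10000 + 1×100 + 6×10 + 7 → 一万零一百六十七 (Chinese numeral)
一万零一百六十七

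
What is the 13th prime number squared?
The 13th prime number = 41
Compute 41² = 41 × 41 = 1681
1681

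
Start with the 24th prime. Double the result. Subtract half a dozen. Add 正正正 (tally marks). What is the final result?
Convert the 24th prime (prime index) → 89 (decimal)
Start: 89
89 × 2 = 178
Convert half a dozen (colloquial) → 6 (decimal)
178 - 6 = 172
Convert 正正正 (tally marks) → 5 + 5 + 5 = 15 (decimal)
172 + 15 = 187
187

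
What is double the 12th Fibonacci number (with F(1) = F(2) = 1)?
The 12th Fibonacci number (with F(1) = F(2) = 1): 1, 1, 2, 3, 5, 8, 13, 21, 34, 55, 89, 144 → 144
Compute 144 × 2 = 288
288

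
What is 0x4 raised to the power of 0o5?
Convert 0x4 (hexadecimal) → 4 (decimal)
Convert 0o5 (octal) → 5 (decimal)
Compute 4 ^ 5 = 1024
1024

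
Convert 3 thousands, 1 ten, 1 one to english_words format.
Convert 3 thousands, 1 ten, 1 one (place-value notation) → 3×1000 + 1×10 + 1 = 3011 (decimal)
Convert 3011 (decimal) → 3011 = 3×1000 + 11 → three thousand eleven (English words)
three thousand eleven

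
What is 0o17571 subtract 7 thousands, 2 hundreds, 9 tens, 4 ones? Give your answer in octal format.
Convert 0o17571 (octal) → 1×4096 + 7×512 + 5×64 + 7×8 + 1 = 8057 (decimal)
Convert 7 thousands, 2 hundreds, 9 tens, 4 ones (place-value notation) → 7×1000 + 2×100 + 9×10 + 4 = 7294 (decimal)
Compute 8057 - 7294 = 763
Convert 763 (decimal) → 763 = 1×512 + 3×64 + 7×8 + 3 → 0o1373 (octal)
0o1373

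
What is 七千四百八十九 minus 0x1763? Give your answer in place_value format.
Convert 七千四百八十九 (Chinese numeral) → 7×1000 + 4×100 + 8×10 + 9 = 7489 (decimal)
Convert 0x1763 (hexadecimal) → 1×4096 + 7×256 + 6×16 + 3 = 5987 (decimal)
Compute 7489 - 5987 = 1502
Convert 1502 (decimal) → 1502 = 1×1000 + 5×100 + 2 → 1 thousand, 5 hundreds, 2 ones (place-value notation)
1 thousand, 5 hundreds, 2 ones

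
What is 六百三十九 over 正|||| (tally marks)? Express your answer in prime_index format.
Convert 六百三十九 (Chinese numeral) → 6×100 + 3×10 + 9 = 639 (decimal)
Convert 正|||| (tally marks) → 5 + 4 = 9 (decimal)
Compute 639 ÷ 9 = 71
Convert 71 (decimal) → the 20th prime (prime index)
the 20th prime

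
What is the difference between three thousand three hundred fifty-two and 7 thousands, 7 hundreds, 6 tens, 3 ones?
Convert three thousand three hundred fifty-two (English words) → 3×1000 + 3×100 + 52 = 3352 (decimal)
Convert 7 thousands, 7 hundreds, 6 tens, 3 ones (place-value notation) → 7×1000 + 7×100 + 6×10 + 3 = 7763 (decimal)
Difference: |3352 - 7763| = 4411
4411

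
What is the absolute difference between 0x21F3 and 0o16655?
Convert 0x21F3 (hexadecimal) → 2×4096 + 1×256 + 15×16 + 3 = 8691 (decimal)
Convert 0o16655 (octal) → 1×4096 + 6×512 + 6×64 + 5×8 + 5 = 7597 (decimal)
Compute |8691 - 7597| = 1094
1094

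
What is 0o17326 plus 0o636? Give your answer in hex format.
Convert 0o17326 (octal) → 1×4096 + 7×512 + 3×64 + 2×8 + 6 = 7894 (decimal)
Convert 0o636 (octal) → 6×64 + 3×8 + 6 = 414 (decimal)
Compute 7894 + 414 = 8308
Convert 8308 (decimal) → 8308 = 2×4096 + 7×16 + 4 → 0x2074 (hexadecimal)
0x2074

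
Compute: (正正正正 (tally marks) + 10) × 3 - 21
Convert 正正正正 (tally marks) → 5 + 5 + 5 + 5 = 20 (decimal)
Expression in decimal: (20 + 10) × 3 - 21
Parentheses first: 20 + 10 = 30
Multiply: 30 × 3 = 90
Subtract: 90 - 21 = 69
69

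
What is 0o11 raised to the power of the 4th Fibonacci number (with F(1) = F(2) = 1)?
Convert 0o11 (octal) → 1×8 + 1 = 9 (decimal)
Convert the 4th Fibonacci number (with F(1) = F(2) = 1) (Fibonacci index) → 1, 1, 2, 3 → 3 (decimal)
Compute 9 ^ 3 = 729
729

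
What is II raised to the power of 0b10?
Convert II (Roman numeral) → 1 + 1 = 2 (decimal)
Convert 0b10 (binary) → 2 (decimal)
Compute 2 ^ 2 = 4
4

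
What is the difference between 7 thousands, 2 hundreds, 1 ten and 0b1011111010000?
Convert 7 thousands, 2 hundreds, 1 ten (place-value notation) → 7×1000 + 2×100 + 1×10 = 7210 (decimal)
Convert 0b1011111010000 (binary) → 4096 + 1024 + 512 + 256 + 128 + 64 + 16 = 6096 (decimal)
Difference: |7210 - 6096| = 1114
1114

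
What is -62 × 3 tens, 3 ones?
Convert 3 tens, 3 ones (place-value notation) → 3×10 + 3 = 33 (decimal)
Compute -62 × 33 = -2046
-2046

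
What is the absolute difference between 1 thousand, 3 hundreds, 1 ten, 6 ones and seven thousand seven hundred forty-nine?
Convert 1 thousand, 3 hundreds, 1 ten, 6 ones (place-value notation) → 1×1000 + 3×100 + 1×10 + 6 = 1316 (decimal)
Convert seven thousand seven hundred forty-nine (English words) → 7×1000 + 7×100 + 49 = 7749 (decimal)
Compute |1316 - 7749| = 6433
6433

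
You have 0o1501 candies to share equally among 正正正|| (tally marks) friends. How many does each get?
Convert 0o1501 (octal) → 1×512 + 5×64 + 1 = 833 (decimal)
Convert 正正正|| (tally marks) → 5 + 5 + 5 + 2 = 17 (decimal)
Compute 833 ÷ 17 = 49
49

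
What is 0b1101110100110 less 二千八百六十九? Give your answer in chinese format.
Convert 0b1101110100110 (binary) → 4096 + 2048 + 512 + 256 + 128 + 32 + 4 + 2 = 7078 (decimal)
Convert 二千八百六十九 (Chinese numeral) → 2×1000 + 8×100 + 6×10 + 9 = 2869 (decimal)
Compute 7078 - 2869 = 4209
Convert 4209 (decimal) → 4209 = 4×1000 + 2×100 + 9 → 四千二百零九 (Chinese numeral)
四千二百零九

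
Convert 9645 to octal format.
Convert 9645 (decimal) → 9645 = 2×4096 + 2×512 + 6×64 + 5×8 + 5 → 0o22655 (octal)
0o22655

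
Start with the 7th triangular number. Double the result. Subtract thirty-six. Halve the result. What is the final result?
Convert the 7th triangular number (triangular index) → 7×8/2 = 28 (decimal)
Start: 28
28 × 2 = 56
Convert thirty-six (English words) → 36 (decimal)
56 - 36 = 20
20 ÷ 2 = 10
10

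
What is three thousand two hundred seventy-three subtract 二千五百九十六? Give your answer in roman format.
Convert three thousand two hundred seventy-three (English words) → 3×1000 + 2×100 + 73 = 3273 (decimal)
Convert 二千五百九十六 (Chinese numeral) → 2×1000 + 5×100 + 9×10 + 6 = 2596 (decimal)
Compute 3273 - 2596 = 677
Convert 677 (decimal) → 677 = 500 + 100 + 50 + 10 + 10 + 5 + 1 + 1 → DCLXXVII (Roman numeral)
DCLXXVII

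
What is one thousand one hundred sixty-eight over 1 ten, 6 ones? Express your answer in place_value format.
Convert one thousand one hundred sixty-eight (English words) → 1×1000 + 1×100 + 68 = 1168 (decimal)
Convert 1 ten, 6 ones (place-value notation) → 1×10 + 6 = 16 (decimal)
Compute 1168 ÷ 16 = 73
Convert 73 (decimal) → 73 = 7×10 + 3 → 7 tens, 3 ones (place-value notation)
7 tens, 3 ones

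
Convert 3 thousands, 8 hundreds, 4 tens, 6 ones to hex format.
Convert 3 thousands, 8 hundreds, 4 tens, 6 ones (place-value notation) → 3×1000 + 8×100 + 4×10 + 6 = 3846 (decimal)
Convert 3846 (decimal) → 3846 = 15×256 + 6 → 0xF06 (hexadecimal)
0xF06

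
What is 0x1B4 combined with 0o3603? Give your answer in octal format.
Convert 0x1B4 (hexadecimal) → 1×256 + 11×16 + 4 = 436 (decimal)
Convert 0o3603 (octal) → 3×512 + 6×64 + 3 = 1923 (decimal)
Compute 436 + 1923 = 2359
Convert 2359 (decimal) → 2359 = 4×512 + 4×64 + 6×8 + 7 → 0o4467 (octal)
0o4467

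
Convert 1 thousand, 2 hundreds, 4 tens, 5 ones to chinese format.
Convert 1 thousand, 2 hundreds, 4 tens, 5 ones (place-value notation) → 1×1000 + 2×100 + 4×10 + 5 = 1245 (decimal)
Convert 1245 (decimal) → 1245 = 1×1000 + 2×100 + 4×10 + 5 → 一千二百四十五 (Chinese numeral)
一千二百四十五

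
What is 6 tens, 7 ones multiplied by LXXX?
Convert 6 tens, 7 ones (place-value notation) → 6×10 + 7 = 67 (decimal)
Convert LXXX (Roman numeral) → 50 + 10 + 10 + 10 = 80 (decimal)
Compute 67 × 80 = 5360
5360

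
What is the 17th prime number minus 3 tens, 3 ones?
The 17th prime number = 59
Convert 3 tens, 3 ones (place-value notation) → 3×10 + 3 = 33 (decimal)
Compute 59 - 33 = 26
26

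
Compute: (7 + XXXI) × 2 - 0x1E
Convert XXXI (Roman numeral) → 10 + 10 + 10 + 1 = 31 (decimal)
Convert 0x1E (hexadecimal) → 1×16 + 14 = 30 (decimal)
Expression in decimal: (7 + 31) × 2 - 30
Parentheses first: 7 + 31 = 38
Multiply: 38 × 2 = 76
Subtract: 76 - 30 = 46
46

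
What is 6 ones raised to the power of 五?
Convert 6 ones (place-value notation) → 6 (decimal)
Convert 五 (Chinese numeral) → 5 (decimal)
Compute 6 ^ 5 = 7776
7776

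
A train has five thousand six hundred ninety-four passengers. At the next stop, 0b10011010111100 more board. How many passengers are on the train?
Convert five thousand six hundred ninety-four (English words) → 5×1000 + 6×100 + 94 = 5694 (decimal)
Convert 0b10011010111100 (binary) → 8192 + 1024 + 512 + 128 + 32 + 16 + 8 + 4 = 9916 (decimal)
Compute 5694 + 9916 = 15610
15610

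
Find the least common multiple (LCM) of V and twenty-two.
Convert V (Roman numeral) → 5 (decimal)
Convert twenty-two (English words) → 22 (decimal)
Compute lcm(5, 22) = 110
110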